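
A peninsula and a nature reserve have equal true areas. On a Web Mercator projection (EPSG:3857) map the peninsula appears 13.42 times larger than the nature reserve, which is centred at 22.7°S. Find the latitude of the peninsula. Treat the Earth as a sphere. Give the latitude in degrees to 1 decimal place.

For equal true areas on Mercator, apparent areas scale as sec²φ, so the ratio is cos²φ₂ / cos²φ₁.
cos²φ₂ / cos²φ₁ = 13.42  ⇒  cos φ₁ = cos 22.7° / √13.42 = 0.9225/3.663 = 0.2518.
φ₁ = arccos(0.2518) ≈ 75.4°.

75.4°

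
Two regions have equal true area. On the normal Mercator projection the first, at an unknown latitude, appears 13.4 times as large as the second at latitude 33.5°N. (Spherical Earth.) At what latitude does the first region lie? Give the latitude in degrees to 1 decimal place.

76.8°

Mercator areal scale is sec²φ, so apparent-area ratio = sec²φ₁ / sec²φ₂ = cos²φ₂ / cos²φ₁.
cos²φ₂ / cos²φ₁ = 13.4  ⇒  cos φ₁ = cos 33.5° / √13.4 = 0.8339/3.661 = 0.2278.
φ₁ = arccos(0.2278) ≈ 76.8°.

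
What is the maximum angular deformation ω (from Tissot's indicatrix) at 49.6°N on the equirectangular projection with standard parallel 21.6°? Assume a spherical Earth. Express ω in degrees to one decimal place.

The equidistant cylindrical projection with φ₀ = 21.6° has h = 1 (meridians true) and k = cos φ₀ / cos φ along parallels.
At 49.6°: h = 1.000, k = 1.435; principal scales a = 1.435, b = 1.000.
sin(ω/2) = (a − b)/(a + b) = 0.4346/2.435 = 0.1785, so ω = 2 arcsin(0.1785) ≈ 20.6°.

20.6°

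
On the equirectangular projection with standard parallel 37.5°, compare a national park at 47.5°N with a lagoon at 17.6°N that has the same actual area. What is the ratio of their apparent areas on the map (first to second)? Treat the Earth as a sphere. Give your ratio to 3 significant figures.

1.41

In the equirectangular projection with standard parallel φ₀ = 37.5° (x = Rλ cos φ₀, y = Rφ), meridians are true-scale (h = 1) and the parallel scale is k = cos φ₀ / cos φ.
Areal scale at 47.5°: h·k = 1.000 × 1.174 = 1.174.
Areal scale at 17.6°: h·k = 1.000 × 0.8323 = 0.8323.
Ratio = 1.174/0.8323 ≈ 1.41.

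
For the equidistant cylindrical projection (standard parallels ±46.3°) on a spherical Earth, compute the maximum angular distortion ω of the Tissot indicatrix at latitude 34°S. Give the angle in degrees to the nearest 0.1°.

10.4°

In the equirectangular projection with standard parallel φ₀ = 46.3° (x = Rλ cos φ₀, y = Rφ), meridians are true-scale (h = 1) and the parallel scale is k = cos φ₀ / cos φ.
At 34°: h = 1.000, k = 0.8334; principal scales a = 1.000, b = 0.8334.
sin(ω/2) = (a − b)/(a + b) = 0.1666/1.833 = 0.09090, so ω = 2 arcsin(0.09090) ≈ 10.4°.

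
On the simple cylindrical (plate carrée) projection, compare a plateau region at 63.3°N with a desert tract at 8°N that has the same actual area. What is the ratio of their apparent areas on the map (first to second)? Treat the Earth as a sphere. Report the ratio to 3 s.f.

For the equirectangular projection with φ₀ = 0 (plate carrée), h = 1 along meridians and k = sec φ along parallels.
Areal scale at 63.3°: h·k = 1.000 × 2.226 = 2.226.
Areal scale at 8°: h·k = 1.000 × 1.010 = 1.010.
Ratio = 2.226/1.010 ≈ 2.20.

2.20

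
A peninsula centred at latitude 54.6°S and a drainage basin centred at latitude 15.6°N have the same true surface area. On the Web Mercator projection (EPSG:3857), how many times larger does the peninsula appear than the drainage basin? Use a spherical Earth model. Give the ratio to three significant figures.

On Mercator, area is exaggerated by sec²φ = 1/cos²φ.
At 54.6°: sec²(54.6°) = 1/0.5793² = 2.980.
At 15.6°: sec²(15.6°) = 1/0.9632² = 1.078.
Ratio = 2.980/1.078 = cos²(15.6°)/cos²(54.6°) ≈ 2.76.

2.76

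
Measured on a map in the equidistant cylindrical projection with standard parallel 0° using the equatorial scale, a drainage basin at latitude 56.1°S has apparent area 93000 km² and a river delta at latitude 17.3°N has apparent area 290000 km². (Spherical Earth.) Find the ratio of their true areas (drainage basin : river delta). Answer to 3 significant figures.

Plate carrée has h = 1 and k = sec φ, giving areal scale sec φ; true area = (apparent area) · cos φ.
True area of drainage basin: 93000 × cos(56.1°) = 93000 × 0.5577 = 51870 km².
True area of river delta: 290000 × cos(17.3°) = 290000 × 0.9548 = 276900 km².
Ratio = 51870 / 276900 ≈ 0.187.

0.187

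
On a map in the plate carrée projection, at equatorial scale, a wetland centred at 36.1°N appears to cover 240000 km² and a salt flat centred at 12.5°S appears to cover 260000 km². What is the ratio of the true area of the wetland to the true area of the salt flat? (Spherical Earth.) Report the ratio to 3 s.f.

0.764

On the plate carrée, areal scale = h·k = 1 × sec φ, so true area = apparent × cos φ.
True area of wetland: 240000 × cos(36.1°) = 240000 × 0.8080 = 193900 km².
True area of salt flat: 260000 × cos(12.5°) = 260000 × 0.9763 = 253800 km².
Ratio = 193900 / 253800 ≈ 0.764.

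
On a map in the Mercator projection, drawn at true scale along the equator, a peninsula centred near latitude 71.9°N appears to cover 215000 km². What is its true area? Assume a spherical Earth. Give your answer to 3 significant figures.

Mercator is conformal, so the point scale is isotropic: h = k = sec φ = 1/cos φ.
Areal scale = k² = sec²φ = 1/cos²(71.9°) = 1/0.3107² = 10.36.
True area = apparent / (areal scale) = 215000 / 10.36 ≈ 20800 km².

20800 km²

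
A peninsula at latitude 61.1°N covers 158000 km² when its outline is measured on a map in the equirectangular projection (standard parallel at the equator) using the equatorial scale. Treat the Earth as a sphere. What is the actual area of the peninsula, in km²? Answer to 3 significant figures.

Plate carrée maps x = Rλ, y = Rφ. The meridian scale is h = 1 and the parallel scale is k = 1/cos φ = sec φ.
Areal scale = h·k = 1 × sec φ; at 61.1°, h = 1.000, k = 2.069, so h·k = 2.069.
True area = apparent / (areal scale) = 158000 / 2.069 ≈ 76400 km².

76400 km²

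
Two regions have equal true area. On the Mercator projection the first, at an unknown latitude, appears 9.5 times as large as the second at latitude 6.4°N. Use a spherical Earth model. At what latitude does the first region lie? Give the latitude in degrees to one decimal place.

On Mercator, (apparent₁)/(apparent₂) = sec²φ₁ / sec²φ₂ when true areas are equal.
cos²φ₂ / cos²φ₁ = 9.5  ⇒  cos φ₁ = cos 6.4° / √9.5 = 0.9938/3.082 = 0.3224.
φ₁ = arccos(0.3224) ≈ 71.2°.

71.2°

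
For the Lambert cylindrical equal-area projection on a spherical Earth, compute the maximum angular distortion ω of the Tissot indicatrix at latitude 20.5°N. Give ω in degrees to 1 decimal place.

The Lambert cylindrical equal-area projection is the cylindrical equal-area projection with its standard parallel at the equator (φ₀ = 0). A cylindrical equal-area projection with standard parallel φ₀ has meridian scale h = cos φ / cos φ₀ and parallel scale k = cos φ₀ / cos φ (so areas are preserved, h·k = 1).
At 20.5°: h = 0.9367, k = 1.068; principal scales a = 1.068, b = 0.9367.
sin(ω/2) = (a − b)/(a + b) = 0.1309/2.004 = 0.06533, so ω = 2 arcsin(0.06533) ≈ 7.5°.

7.5°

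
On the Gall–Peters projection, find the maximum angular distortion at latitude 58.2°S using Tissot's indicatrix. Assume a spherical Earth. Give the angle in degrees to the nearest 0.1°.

33.2°

The Gall–Peters projection is cylindrical equal-area with φ₀ = 45°. A cylindrical equal-area projection with standard parallel φ₀ has meridian scale h = cos φ / cos φ₀ and parallel scale k = cos φ₀ / cos φ (so areas are preserved, h·k = 1).
At 58.2°: h = 0.7452, k = 1.342; principal scales a = 1.342, b = 0.7452.
sin(ω/2) = (a − b)/(a + b) = 0.5966/2.087 = 0.2859, so ω = 2 arcsin(0.2859) ≈ 33.2°.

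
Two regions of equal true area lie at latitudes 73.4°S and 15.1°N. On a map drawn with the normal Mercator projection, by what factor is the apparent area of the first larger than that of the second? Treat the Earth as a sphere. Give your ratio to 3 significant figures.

11.4

Mercator is conformal with k = sec φ, so areal scale = k² = sec²φ.
At 73.4°: sec²(73.4°) = 1/0.2857² = 12.25.
At 15.1°: sec²(15.1°) = 1/0.9655² = 1.073.
Ratio = 12.25/1.073 = cos²(15.1°)/cos²(73.4°) ≈ 11.4.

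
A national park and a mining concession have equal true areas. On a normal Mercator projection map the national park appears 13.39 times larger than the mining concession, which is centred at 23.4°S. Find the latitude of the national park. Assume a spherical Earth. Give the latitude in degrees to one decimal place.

Mercator areal scale is sec²φ, so apparent-area ratio = sec²φ₁ / sec²φ₂ = cos²φ₂ / cos²φ₁.
cos²φ₂ / cos²φ₁ = 13.39  ⇒  cos φ₁ = cos 23.4° / √13.39 = 0.9178/3.659 = 0.2508.
φ₁ = arccos(0.2508) ≈ 75.5°.

75.5°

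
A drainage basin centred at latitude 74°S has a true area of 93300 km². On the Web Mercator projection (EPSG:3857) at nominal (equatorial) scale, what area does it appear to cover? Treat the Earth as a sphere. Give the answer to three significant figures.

1230000 km²

For Mercator, h = k = sec φ (a conformal cylindrical projection has a single point scale, 1/cos φ).
Areal scale = k² = sec²φ = 1/cos²(74°) = 1/0.2756² = 13.16.
Apparent area = 93300 × 13.16 ≈ 1230000 km².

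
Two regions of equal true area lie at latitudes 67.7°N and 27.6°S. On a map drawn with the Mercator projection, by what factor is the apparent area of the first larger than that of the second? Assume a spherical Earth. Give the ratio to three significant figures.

On Mercator, area is exaggerated by sec²φ = 1/cos²φ.
At 67.7°: sec²(67.7°) = 1/0.3795² = 6.945.
At 27.6°: sec²(27.6°) = 1/0.8862² = 1.273.
Ratio = 6.945/1.273 = cos²(27.6°)/cos²(67.7°) ≈ 5.45.

5.45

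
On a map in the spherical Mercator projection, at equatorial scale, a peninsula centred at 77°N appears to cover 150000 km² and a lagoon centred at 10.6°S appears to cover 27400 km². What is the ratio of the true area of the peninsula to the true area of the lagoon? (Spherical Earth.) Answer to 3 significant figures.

On Mercator the areal scale is sec²φ, so true area = apparent × cos²φ.
True area of peninsula: 150000 × cos²(77°) = 150000 × 0.05060 = 7590 km².
True area of lagoon: 27400 × cos²(10.6°) = 27400 × 0.9662 = 26470 km².
Ratio = 7590 / 26470 ≈ 0.287.

0.287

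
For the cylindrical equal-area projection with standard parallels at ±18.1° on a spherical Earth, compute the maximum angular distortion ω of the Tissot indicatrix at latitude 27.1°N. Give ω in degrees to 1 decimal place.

7.5°

A cylindrical equal-area projection with standard parallel φ₀ has meridian scale h = cos φ / cos φ₀ and parallel scale k = cos φ₀ / cos φ (so areas are preserved, h·k = 1).
At 27.1°: h = 0.9366, k = 1.068; principal scales a = 1.068, b = 0.9366.
sin(ω/2) = (a − b)/(a + b) = 0.1312/2.004 = 0.06545, so ω = 2 arcsin(0.06545) ≈ 7.5°.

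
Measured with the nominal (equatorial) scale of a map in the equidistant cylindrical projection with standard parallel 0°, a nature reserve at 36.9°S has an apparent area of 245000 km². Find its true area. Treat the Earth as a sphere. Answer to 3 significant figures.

196000 km²

Plate carrée maps x = Rλ, y = Rφ. The meridian scale is h = 1 and the parallel scale is k = 1/cos φ = sec φ.
Areal scale = h·k = 1 × sec φ; at 36.9°, h = 1.000, k = 1.250, so h·k = 1.250.
True area = apparent / (areal scale) = 245000 / 1.250 ≈ 196000 km².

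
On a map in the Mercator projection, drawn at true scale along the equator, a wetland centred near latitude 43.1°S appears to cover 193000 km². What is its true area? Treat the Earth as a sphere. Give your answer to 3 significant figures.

The Mercator projection is conformal; its linear scale factor is the same in every direction and equals sec φ = 1/cos φ.
Areal scale = k² = sec²φ = 1/cos²(43.1°) = 1/0.7302² = 1.876.
True area = apparent / (areal scale) = 193000 / 1.876 ≈ 103000 km².

103000 km²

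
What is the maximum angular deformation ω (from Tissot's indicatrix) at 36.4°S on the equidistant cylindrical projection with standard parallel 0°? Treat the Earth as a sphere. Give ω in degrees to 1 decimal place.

In the plate carrée (x = Rλ, y = Rφ), meridians are true-scale (h = 1) and parallels are stretched by k = sec φ.
At 36.4°: h = 1.000, k = 1.242; principal scales a = 1.242, b = 1.000.
sin(ω/2) = (a − b)/(a + b) = 0.2424/2.242 = 0.1081, so ω = 2 arcsin(0.1081) ≈ 12.4°.

12.4°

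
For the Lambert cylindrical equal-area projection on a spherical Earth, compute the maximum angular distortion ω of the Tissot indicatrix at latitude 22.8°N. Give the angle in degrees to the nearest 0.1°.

9.3°

The Lambert cylindrical equal-area projection is the cylindrical equal-area projection with its standard parallel at the equator (φ₀ = 0). Cylindrical equal-area (φ₀ = 0°): h = cos φ / cos 0° along meridians, k = cos 0° / cos φ along parallels; h·k = 1.
At 22.8°: h = 0.9219, k = 1.085; principal scales a = 1.085, b = 0.9219.
sin(ω/2) = (a − b)/(a + b) = 0.1629/2.007 = 0.08118, so ω = 2 arcsin(0.08118) ≈ 9.3°.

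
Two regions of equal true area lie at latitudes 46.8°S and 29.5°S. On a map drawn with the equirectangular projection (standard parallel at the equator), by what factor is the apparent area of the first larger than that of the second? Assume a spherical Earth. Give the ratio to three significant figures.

Plate carrée maps x = Rλ, y = Rφ. The meridian scale is h = 1 and the parallel scale is k = 1/cos φ = sec φ.
Areal scale at 46.8°: h·k = 1.000 × 1.461 = 1.461.
Areal scale at 29.5°: h·k = 1.000 × 1.149 = 1.149.
Ratio = 1.461/1.149 ≈ 1.27.

1.27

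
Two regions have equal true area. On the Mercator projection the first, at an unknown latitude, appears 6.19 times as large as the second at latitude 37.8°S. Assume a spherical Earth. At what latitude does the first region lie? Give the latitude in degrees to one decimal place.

For equal true areas on Mercator, apparent areas scale as sec²φ, so the ratio is cos²φ₂ / cos²φ₁.
cos²φ₂ / cos²φ₁ = 6.19  ⇒  cos φ₁ = cos 37.8° / √6.19 = 0.7902/2.488 = 0.3176.
φ₁ = arccos(0.3176) ≈ 71.5°.

71.5°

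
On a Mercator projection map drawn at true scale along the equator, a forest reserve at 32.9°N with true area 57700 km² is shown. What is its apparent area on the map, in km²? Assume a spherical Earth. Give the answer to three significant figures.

81800 km²

The Mercator projection is conformal; its linear scale factor is the same in every direction and equals sec φ = 1/cos φ.
Areal scale = k² = sec²φ = 1/cos²(32.9°) = 1/0.8396² = 1.419.
Apparent area = 57700 × 1.419 ≈ 81800 km².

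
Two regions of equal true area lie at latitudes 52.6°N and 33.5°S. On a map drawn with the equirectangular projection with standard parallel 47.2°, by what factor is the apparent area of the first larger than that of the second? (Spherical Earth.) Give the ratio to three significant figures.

With standard parallel φ₀ = 47.2°, the equirectangular projection gives x = Rλ cos φ₀, y = Rφ, so h = 1 and k = cos 47.2° / cos φ.
Areal scale at 52.6°: h·k = 1.000 × 1.119 = 1.119.
Areal scale at 33.5°: h·k = 1.000 × 0.8148 = 0.8148.
Ratio = 1.119/0.8148 ≈ 1.37.

1.37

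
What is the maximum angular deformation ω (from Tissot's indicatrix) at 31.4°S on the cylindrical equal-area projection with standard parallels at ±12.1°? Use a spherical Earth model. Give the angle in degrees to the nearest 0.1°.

15.5°

Cylindrical equal-area (φ₀ = 12.1°): h = cos φ / cos 12.1° along meridians, k = cos 12.1° / cos φ along parallels; h·k = 1.
At 31.4°: h = 0.8729, k = 1.146; principal scales a = 1.146, b = 0.8729.
sin(ω/2) = (a − b)/(a + b) = 0.2726/2.018 = 0.1351, so ω = 2 arcsin(0.1351) ≈ 15.5°.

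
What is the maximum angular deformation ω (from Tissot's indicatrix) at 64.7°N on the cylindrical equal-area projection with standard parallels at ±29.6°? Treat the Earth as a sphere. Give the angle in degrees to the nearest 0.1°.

Cylindrical equal-area (φ₀ = 29.6°): h = cos φ / cos 29.6° along meridians, k = cos 29.6° / cos φ along parallels; h·k = 1.
At 64.7°: h = 0.4915, k = 2.035; principal scales a = 2.035, b = 0.4915.
sin(ω/2) = (a − b)/(a + b) = 1.543/2.526 = 0.6109, so ω = 2 arcsin(0.6109) ≈ 75.3°.

75.3°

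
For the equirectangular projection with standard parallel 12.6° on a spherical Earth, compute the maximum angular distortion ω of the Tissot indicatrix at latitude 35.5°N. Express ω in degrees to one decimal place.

In the equirectangular projection with standard parallel φ₀ = 12.6° (x = Rλ cos φ₀, y = Rφ), meridians are true-scale (h = 1) and the parallel scale is k = cos φ₀ / cos φ.
At 35.5°: h = 1.000, k = 1.199; principal scales a = 1.199, b = 1.000.
sin(ω/2) = (a − b)/(a + b) = 0.1987/2.199 = 0.09039, so ω = 2 arcsin(0.09039) ≈ 10.4°.

10.4°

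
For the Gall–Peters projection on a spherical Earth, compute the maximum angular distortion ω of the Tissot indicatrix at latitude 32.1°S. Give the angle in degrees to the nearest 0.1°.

Gall–Peters is a cylindrical equal-area projection with standard parallels at ±45°. A cylindrical equal-area projection with standard parallel φ₀ has meridian scale h = cos φ / cos φ₀ and parallel scale k = cos φ₀ / cos φ (so areas are preserved, h·k = 1).
At 32.1°: h = 1.198, k = 0.8347; principal scales a = 1.198, b = 0.8347.
sin(ω/2) = (a − b)/(a + b) = 0.3633/2.033 = 0.1787, so ω = 2 arcsin(0.1787) ≈ 20.6°.

20.6°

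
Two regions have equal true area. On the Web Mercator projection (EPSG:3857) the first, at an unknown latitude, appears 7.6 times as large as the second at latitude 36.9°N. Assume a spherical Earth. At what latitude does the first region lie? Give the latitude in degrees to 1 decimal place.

73.1°

On Mercator, (apparent₁)/(apparent₂) = sec²φ₁ / sec²φ₂ when true areas are equal.
cos²φ₂ / cos²φ₁ = 7.6  ⇒  cos φ₁ = cos 36.9° / √7.6 = 0.7997/2.757 = 0.2901.
φ₁ = arccos(0.2901) ≈ 73.1°.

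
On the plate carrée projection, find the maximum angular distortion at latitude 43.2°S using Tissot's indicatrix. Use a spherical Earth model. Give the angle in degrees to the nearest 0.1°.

In the plate carrée (x = Rλ, y = Rφ), meridians are true-scale (h = 1) and parallels are stretched by k = sec φ.
At 43.2°: h = 1.000, k = 1.372; principal scales a = 1.372, b = 1.000.
sin(ω/2) = (a − b)/(a + b) = 0.3718/2.372 = 0.1568, so ω = 2 arcsin(0.1568) ≈ 18.0°.

18.0°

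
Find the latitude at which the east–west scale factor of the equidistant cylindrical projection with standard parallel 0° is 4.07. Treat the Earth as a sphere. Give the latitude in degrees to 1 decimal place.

75.8°

Plate carrée: h = 1, k = sec φ along parallels.
sec φ = 4.07  ⇒  cos φ = 0.2457  ⇒  φ ≈ 75.8°.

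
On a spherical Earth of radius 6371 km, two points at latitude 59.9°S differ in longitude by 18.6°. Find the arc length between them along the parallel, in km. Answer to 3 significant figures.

1040 km

Arc length along a parallel = R cos φ · Δλ (with Δλ in radians).
= 6371 × cos 59.9° × (18.6° × π/180) = 6371 × 0.5015 × 0.3246 ≈ 1040 km.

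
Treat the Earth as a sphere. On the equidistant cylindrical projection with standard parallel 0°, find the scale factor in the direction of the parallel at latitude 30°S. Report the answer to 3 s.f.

1.15

Plate carrée maps x = Rλ, y = Rφ. The meridian scale is h = 1 and the parallel scale is k = 1/cos φ = sec φ.
k = 1/cos 30° = 1/0.8660 = 1.155.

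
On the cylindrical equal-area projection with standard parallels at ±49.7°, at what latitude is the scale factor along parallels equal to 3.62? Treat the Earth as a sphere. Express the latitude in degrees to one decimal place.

79.7°

A cylindrical equal-area projection with standard parallel φ₀ has meridian scale h = cos φ / cos φ₀ and parallel scale k = cos φ₀ / cos φ (so areas are preserved, h·k = 1).
k = cos φ₀ / cos φ = 3.62  ⇒  cos φ = cos 49.7° / 3.62 = 0.1787.
φ = arccos(0.1787) ≈ 79.7°.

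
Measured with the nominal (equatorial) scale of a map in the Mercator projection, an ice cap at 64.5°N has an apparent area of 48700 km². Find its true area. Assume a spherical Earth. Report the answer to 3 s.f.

9030 km²

The Mercator projection is conformal; its linear scale factor is the same in every direction and equals sec φ = 1/cos φ.
Areal scale = k² = sec²φ = 1/cos²(64.5°) = 1/0.4305² = 5.395.
True area = apparent / (areal scale) = 48700 / 5.395 ≈ 9030 km².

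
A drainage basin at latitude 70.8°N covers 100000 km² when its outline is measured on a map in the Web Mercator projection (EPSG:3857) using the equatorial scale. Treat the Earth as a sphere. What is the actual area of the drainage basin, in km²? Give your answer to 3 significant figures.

10800 km²

For Mercator, h = k = sec φ (a conformal cylindrical projection has a single point scale, 1/cos φ).
Areal scale = k² = sec²φ = 1/cos²(70.8°) = 1/0.3289² = 9.246.
True area = apparent / (areal scale) = 100000 / 9.246 ≈ 10800 km².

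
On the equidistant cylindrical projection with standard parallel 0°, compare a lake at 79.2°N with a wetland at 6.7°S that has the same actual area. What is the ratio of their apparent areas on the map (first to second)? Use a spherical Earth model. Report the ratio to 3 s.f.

5.30

In the plate carrée (x = Rλ, y = Rφ), meridians are true-scale (h = 1) and parallels are stretched by k = sec φ.
Areal scale at 79.2°: h·k = 1.000 × 5.337 = 5.337.
Areal scale at 6.7°: h·k = 1.000 × 1.007 = 1.007.
Ratio = 5.337/1.007 ≈ 5.30.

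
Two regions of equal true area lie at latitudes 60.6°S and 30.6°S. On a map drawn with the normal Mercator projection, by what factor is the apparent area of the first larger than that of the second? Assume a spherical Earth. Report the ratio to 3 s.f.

Mercator areal scale is sec²φ.
At 60.6°: sec²(60.6°) = 1/0.4909² = 4.150.
At 30.6°: sec²(30.6°) = 1/0.8607² = 1.350.
Ratio = 4.150/1.350 = cos²(30.6°)/cos²(60.6°) ≈ 3.07.

3.07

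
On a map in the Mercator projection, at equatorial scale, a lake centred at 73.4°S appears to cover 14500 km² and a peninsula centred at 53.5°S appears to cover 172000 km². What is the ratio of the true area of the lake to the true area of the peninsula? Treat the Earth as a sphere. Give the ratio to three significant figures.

On Mercator the areal scale is sec²φ, so true area = apparent × cos²φ.
True area of lake: 14500 × cos²(73.4°) = 14500 × 0.08162 = 1183 km².
True area of peninsula: 172000 × cos²(53.5°) = 172000 × 0.3538 = 60860 km².
Ratio = 1183 / 60860 ≈ 0.0194.

0.0194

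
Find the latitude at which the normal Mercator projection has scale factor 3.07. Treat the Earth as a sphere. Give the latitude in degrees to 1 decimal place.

Mercator scale is k = sec φ = 1/cos φ.
1/cos φ = 3.07  ⇒  cos φ = 0.3257  ⇒  φ = arccos(0.3257) ≈ 71.0°.

71.0°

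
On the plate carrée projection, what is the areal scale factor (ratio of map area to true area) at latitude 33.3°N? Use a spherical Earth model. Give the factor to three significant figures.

In the plate carrée (x = Rλ, y = Rφ), meridians are true-scale (h = 1) and parallels are stretched by k = sec φ.
Areal scale = h·k = 1 × sec φ; at 33.3°, h = 1.000, k = 1.196, so h·k = 1.196.

1.20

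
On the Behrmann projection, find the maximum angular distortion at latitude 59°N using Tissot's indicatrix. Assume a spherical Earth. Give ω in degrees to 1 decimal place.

Behrmann is a cylindrical equal-area projection with standard parallels at ±30°. For cylindrical equal-area with standard parallel φ₀, h = cos φ / cos φ₀ and k = cos φ₀ / cos φ, so h·k = 1.
At 59°: h = 0.5947, k = 1.681; principal scales a = 1.681, b = 0.5947.
sin(ω/2) = (a − b)/(a + b) = 1.087/2.276 = 0.4774, so ω = 2 arcsin(0.4774) ≈ 57.0°.

57.0°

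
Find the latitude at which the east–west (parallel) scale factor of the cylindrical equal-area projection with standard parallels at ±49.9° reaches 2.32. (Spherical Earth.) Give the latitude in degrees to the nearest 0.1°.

73.9°

A cylindrical equal-area projection with standard parallel φ₀ has meridian scale h = cos φ / cos φ₀ and parallel scale k = cos φ₀ / cos φ (so areas are preserved, h·k = 1).
k = cos φ₀ / cos φ = 2.32  ⇒  cos φ = cos 49.9° / 2.32 = 0.2776.
φ = arccos(0.2776) ≈ 73.9°.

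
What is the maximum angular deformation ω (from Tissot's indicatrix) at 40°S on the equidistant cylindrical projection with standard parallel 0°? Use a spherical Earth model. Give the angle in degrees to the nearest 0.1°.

15.2°

Plate carrée maps x = Rλ, y = Rφ. The meridian scale is h = 1 and the parallel scale is k = 1/cos φ = sec φ.
At 40°: h = 1.000, k = 1.305; principal scales a = 1.305, b = 1.000.
sin(ω/2) = (a − b)/(a + b) = 0.3054/2.305 = 0.1325, so ω = 2 arcsin(0.1325) ≈ 15.2°.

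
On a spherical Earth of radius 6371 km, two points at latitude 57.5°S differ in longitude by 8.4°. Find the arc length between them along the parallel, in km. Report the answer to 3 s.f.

Arc length along a parallel = R cos φ · Δλ (with Δλ in radians).
= 6371 × cos 57.5° × (8.4° × π/180) = 6371 × 0.5373 × 0.1466 ≈ 502 km.

502 km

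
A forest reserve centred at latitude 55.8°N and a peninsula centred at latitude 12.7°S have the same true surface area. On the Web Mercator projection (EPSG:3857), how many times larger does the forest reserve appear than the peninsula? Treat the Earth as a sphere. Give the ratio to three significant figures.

Mercator is conformal with k = sec φ, so areal scale = k² = sec²φ.
At 55.8°: sec²(55.8°) = 1/0.5621² = 3.165.
At 12.7°: sec²(12.7°) = 1/0.9755² = 1.051.
Ratio = 3.165/1.051 = cos²(12.7°)/cos²(55.8°) ≈ 3.01.

3.01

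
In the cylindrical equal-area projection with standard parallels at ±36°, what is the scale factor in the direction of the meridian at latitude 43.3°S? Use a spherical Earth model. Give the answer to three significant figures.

Cylindrical equal-area (φ₀ = 36°): h = cos φ / cos 36° along meridians, k = cos 36° / cos φ along parallels; h·k = 1.
h = cos 43.3° / cos 36° = 0.7278/0.8090 = 0.8996.

0.900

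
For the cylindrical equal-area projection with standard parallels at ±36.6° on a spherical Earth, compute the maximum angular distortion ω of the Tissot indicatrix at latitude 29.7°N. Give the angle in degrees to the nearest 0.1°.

A cylindrical equal-area projection with standard parallel φ₀ has meridian scale h = cos φ / cos φ₀ and parallel scale k = cos φ₀ / cos φ (so areas are preserved, h·k = 1).
At 29.7°: h = 1.082, k = 0.9242; principal scales a = 1.082, b = 0.9242.
sin(ω/2) = (a − b)/(a + b) = 0.1577/2.006 = 0.07863, so ω = 2 arcsin(0.07863) ≈ 9.0°.

9.0°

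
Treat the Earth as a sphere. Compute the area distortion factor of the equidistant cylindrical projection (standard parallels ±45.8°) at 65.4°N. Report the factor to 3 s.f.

1.67

With standard parallel φ₀ = 45.8°, the equirectangular projection gives x = Rλ cos φ₀, y = Rφ, so h = 1 and k = cos 45.8° / cos φ.
Areal scale = h·k = 1 × cos φ₀ / cos φ; at 65.4°, h = 1.000, k = 1.675, so h·k = 1.675.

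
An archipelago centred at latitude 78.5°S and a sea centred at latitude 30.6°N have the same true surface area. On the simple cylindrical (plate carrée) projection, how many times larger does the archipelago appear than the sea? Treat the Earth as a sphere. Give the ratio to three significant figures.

4.32

Plate carrée maps x = Rλ, y = Rφ. The meridian scale is h = 1 and the parallel scale is k = 1/cos φ = sec φ.
Areal scale at 78.5°: h·k = 1.000 × 5.016 = 5.016.
Areal scale at 30.6°: h·k = 1.000 × 1.162 = 1.162.
Ratio = 5.016/1.162 ≈ 4.32.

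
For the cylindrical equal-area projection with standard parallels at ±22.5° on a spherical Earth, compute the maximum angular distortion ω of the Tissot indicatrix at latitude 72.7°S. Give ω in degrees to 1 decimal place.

108.6°

Cylindrical equal-area (φ₀ = 22.5°): h = cos φ / cos 22.5° along meridians, k = cos 22.5° / cos φ along parallels; h·k = 1.
At 72.7°: h = 0.3219, k = 3.107; principal scales a = 3.107, b = 0.3219.
sin(ω/2) = (a − b)/(a + b) = 2.785/3.429 = 0.8122, so ω = 2 arcsin(0.8122) ≈ 108.6°.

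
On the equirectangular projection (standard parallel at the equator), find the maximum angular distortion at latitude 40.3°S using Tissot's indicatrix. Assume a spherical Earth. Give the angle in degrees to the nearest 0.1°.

For the equirectangular projection with φ₀ = 0 (plate carrée), h = 1 along meridians and k = sec φ along parallels.
At 40.3°: h = 1.000, k = 1.311; principal scales a = 1.311, b = 1.000.
sin(ω/2) = (a − b)/(a + b) = 0.3112/2.311 = 0.1346, so ω = 2 arcsin(0.1346) ≈ 15.5°.

15.5°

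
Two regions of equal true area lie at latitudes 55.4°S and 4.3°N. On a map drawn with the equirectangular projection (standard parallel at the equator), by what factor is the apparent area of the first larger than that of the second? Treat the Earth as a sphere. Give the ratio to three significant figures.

For the equirectangular projection with φ₀ = 0 (plate carrée), h = 1 along meridians and k = sec φ along parallels.
Areal scale at 55.4°: h·k = 1.000 × 1.761 = 1.761.
Areal scale at 4.3°: h·k = 1.000 × 1.003 = 1.003.
Ratio = 1.761/1.003 ≈ 1.76.

1.76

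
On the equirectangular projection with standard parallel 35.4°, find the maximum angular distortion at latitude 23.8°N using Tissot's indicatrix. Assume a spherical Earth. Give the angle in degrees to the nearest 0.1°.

In the equirectangular projection with standard parallel φ₀ = 35.4° (x = Rλ cos φ₀, y = Rφ), meridians are true-scale (h = 1) and the parallel scale is k = cos φ₀ / cos φ.
At 23.8°: h = 1.000, k = 0.8909; principal scales a = 1.000, b = 0.8909.
sin(ω/2) = (a − b)/(a + b) = 0.1091/1.891 = 0.05770, so ω = 2 arcsin(0.05770) ≈ 6.6°.

6.6°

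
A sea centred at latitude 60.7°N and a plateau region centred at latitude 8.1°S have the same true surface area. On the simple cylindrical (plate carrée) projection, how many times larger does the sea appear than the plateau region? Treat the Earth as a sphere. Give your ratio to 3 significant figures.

For the equirectangular projection with φ₀ = 0 (plate carrée), h = 1 along meridians and k = sec φ along parallels.
Areal scale at 60.7°: h·k = 1.000 × 2.043 = 2.043.
Areal scale at 8.1°: h·k = 1.000 × 1.010 = 1.010.
Ratio = 2.043/1.010 ≈ 2.02.

2.02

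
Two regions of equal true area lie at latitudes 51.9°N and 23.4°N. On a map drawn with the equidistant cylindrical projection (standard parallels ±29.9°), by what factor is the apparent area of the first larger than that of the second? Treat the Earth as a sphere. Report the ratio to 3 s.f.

With standard parallel φ₀ = 29.9°, the equirectangular projection gives x = Rλ cos φ₀, y = Rφ, so h = 1 and k = cos 29.9° / cos φ.
Areal scale at 51.9°: h·k = 1.000 × 1.405 = 1.405.
Areal scale at 23.4°: h·k = 1.000 × 0.9446 = 0.9446.
Ratio = 1.405/0.9446 ≈ 1.49.

1.49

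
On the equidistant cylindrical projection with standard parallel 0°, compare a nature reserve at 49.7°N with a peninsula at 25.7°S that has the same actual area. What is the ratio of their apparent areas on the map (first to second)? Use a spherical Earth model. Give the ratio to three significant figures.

1.39

For the equirectangular projection with φ₀ = 0 (plate carrée), h = 1 along meridians and k = sec φ along parallels.
Areal scale at 49.7°: h·k = 1.000 × 1.546 = 1.546.
Areal scale at 25.7°: h·k = 1.000 × 1.110 = 1.110.
Ratio = 1.546/1.110 ≈ 1.39.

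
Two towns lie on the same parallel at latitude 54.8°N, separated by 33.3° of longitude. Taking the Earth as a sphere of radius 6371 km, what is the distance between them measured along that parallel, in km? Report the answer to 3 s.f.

Arc length along a parallel = R cos φ · Δλ (with Δλ in radians).
= 6371 × cos 54.8° × (33.3° × π/180) = 6371 × 0.5764 × 0.5812 ≈ 2130 km.

2130 km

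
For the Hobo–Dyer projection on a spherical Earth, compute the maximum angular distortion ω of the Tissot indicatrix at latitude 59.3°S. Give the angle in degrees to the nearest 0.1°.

Hobo–Dyer is a cylindrical equal-area projection with standard parallels at ±37.5°. Cylindrical equal-area (φ₀ = 37.5°): h = cos φ / cos 37.5° along meridians, k = cos 37.5° / cos φ along parallels; h·k = 1.
At 59.3°: h = 0.6435, k = 1.554; principal scales a = 1.554, b = 0.6435.
sin(ω/2) = (a − b)/(a + b) = 0.9104/2.197 = 0.4143, so ω = 2 arcsin(0.4143) ≈ 49.0°.

49.0°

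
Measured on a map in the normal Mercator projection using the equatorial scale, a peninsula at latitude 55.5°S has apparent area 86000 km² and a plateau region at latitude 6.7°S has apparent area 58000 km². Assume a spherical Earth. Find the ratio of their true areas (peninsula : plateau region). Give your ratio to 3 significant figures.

0.482

On Mercator the areal scale is sec²φ, so true area = apparent × cos²φ.
True area of peninsula: 86000 × cos²(55.5°) = 86000 × 0.3208 = 27590 km².
True area of plateau region: 58000 × cos²(6.7°) = 58000 × 0.9864 = 57210 km².
Ratio = 27590 / 57210 ≈ 0.482.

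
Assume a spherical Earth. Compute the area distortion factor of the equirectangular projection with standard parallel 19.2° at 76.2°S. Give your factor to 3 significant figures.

The equidistant cylindrical projection with φ₀ = 19.2° has h = 1 (meridians true) and k = cos φ₀ / cos φ along parallels.
Areal scale = h·k = 1 × cos φ₀ / cos φ; at 76.2°, h = 1.000, k = 3.959, so h·k = 3.959.

3.96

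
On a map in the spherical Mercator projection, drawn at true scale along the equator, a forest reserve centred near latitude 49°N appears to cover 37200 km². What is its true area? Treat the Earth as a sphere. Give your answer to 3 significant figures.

Mercator is conformal, so the point scale is isotropic: h = k = sec φ = 1/cos φ.
Areal scale = k² = sec²φ = 1/cos²(49°) = 1/0.6561² = 2.323.
True area = apparent / (areal scale) = 37200 / 2.323 ≈ 16000 km².

16000 km²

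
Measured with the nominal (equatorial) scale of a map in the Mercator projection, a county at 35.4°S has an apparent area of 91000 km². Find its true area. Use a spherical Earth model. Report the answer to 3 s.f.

For Mercator, h = k = sec φ (a conformal cylindrical projection has a single point scale, 1/cos φ).
Areal scale = k² = sec²φ = 1/cos²(35.4°) = 1/0.8151² = 1.505.
True area = apparent / (areal scale) = 91000 / 1.505 ≈ 60500 km².

60500 km²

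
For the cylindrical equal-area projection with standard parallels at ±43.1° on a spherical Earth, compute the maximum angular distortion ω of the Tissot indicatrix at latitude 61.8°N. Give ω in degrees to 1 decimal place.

A cylindrical equal-area projection with standard parallel φ₀ has meridian scale h = cos φ / cos φ₀ and parallel scale k = cos φ₀ / cos φ (so areas are preserved, h·k = 1).
At 61.8°: h = 0.6472, k = 1.545; principal scales a = 1.545, b = 0.6472.
sin(ω/2) = (a − b)/(a + b) = 0.8980/2.192 = 0.4096, so ω = 2 arcsin(0.4096) ≈ 48.4°.

48.4°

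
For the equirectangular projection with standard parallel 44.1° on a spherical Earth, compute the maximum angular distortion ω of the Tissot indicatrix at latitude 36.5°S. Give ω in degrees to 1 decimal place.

6.5°

With standard parallel φ₀ = 44.1°, the equirectangular projection gives x = Rλ cos φ₀, y = Rφ, so h = 1 and k = cos 44.1° / cos φ.
At 36.5°: h = 1.000, k = 0.8934; principal scales a = 1.000, b = 0.8934.
sin(ω/2) = (a − b)/(a + b) = 0.1066/1.893 = 0.05633, so ω = 2 arcsin(0.05633) ≈ 6.5°.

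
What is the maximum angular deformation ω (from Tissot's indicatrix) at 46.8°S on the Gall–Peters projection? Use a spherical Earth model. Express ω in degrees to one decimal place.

3.7°

The Gall–Peters projection is cylindrical equal-area with φ₀ = 45°. For cylindrical equal-area with standard parallel φ₀, h = cos φ / cos φ₀ and k = cos φ₀ / cos φ, so h·k = 1.
At 46.8°: h = 0.9681, k = 1.033; principal scales a = 1.033, b = 0.9681.
sin(ω/2) = (a − b)/(a + b) = 0.06486/2.001 = 0.03241, so ω = 2 arcsin(0.03241) ≈ 3.7°.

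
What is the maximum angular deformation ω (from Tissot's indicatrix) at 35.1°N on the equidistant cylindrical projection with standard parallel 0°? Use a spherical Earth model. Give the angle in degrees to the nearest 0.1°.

11.5°

Plate carrée maps x = Rλ, y = Rφ. The meridian scale is h = 1 and the parallel scale is k = 1/cos φ = sec φ.
At 35.1°: h = 1.000, k = 1.222; principal scales a = 1.222, b = 1.000.
sin(ω/2) = (a − b)/(a + b) = 0.2223/2.222 = 0.1000, so ω = 2 arcsin(0.1000) ≈ 11.5°.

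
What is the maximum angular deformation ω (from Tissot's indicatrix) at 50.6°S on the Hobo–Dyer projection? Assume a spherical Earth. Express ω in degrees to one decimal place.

The Hobo–Dyer projection is cylindrical equal-area with φ₀ = 37.5°. A cylindrical equal-area projection with standard parallel φ₀ has meridian scale h = cos φ / cos φ₀ and parallel scale k = cos φ₀ / cos φ (so areas are preserved, h·k = 1).
At 50.6°: h = 0.8001, k = 1.250; principal scales a = 1.250, b = 0.8001.
sin(ω/2) = (a − b)/(a + b) = 0.4498/2.050 = 0.2194, so ω = 2 arcsin(0.2194) ≈ 25.4°.

25.4°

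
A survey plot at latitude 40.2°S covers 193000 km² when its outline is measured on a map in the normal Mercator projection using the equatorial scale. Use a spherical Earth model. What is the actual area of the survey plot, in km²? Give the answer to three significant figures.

The Mercator projection is conformal; its linear scale factor is the same in every direction and equals sec φ = 1/cos φ.
Areal scale = k² = sec²φ = 1/cos²(40.2°) = 1/0.7638² = 1.714.
True area = apparent / (areal scale) = 193000 / 1.714 ≈ 113000 km².

113000 km²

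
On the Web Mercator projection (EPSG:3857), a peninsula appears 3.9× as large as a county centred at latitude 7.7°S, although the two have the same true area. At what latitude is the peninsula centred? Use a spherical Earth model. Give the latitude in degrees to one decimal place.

59.9°

Mercator areal scale is sec²φ, so apparent-area ratio = sec²φ₁ / sec²φ₂ = cos²φ₂ / cos²φ₁.
cos²φ₂ / cos²φ₁ = 3.9  ⇒  cos φ₁ = cos 7.7° / √3.9 = 0.9910/1.975 = 0.5018.
φ₁ = arccos(0.5018) ≈ 59.9°.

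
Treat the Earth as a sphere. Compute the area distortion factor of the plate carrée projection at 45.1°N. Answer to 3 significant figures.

For the equirectangular projection with φ₀ = 0 (plate carrée), h = 1 along meridians and k = sec φ along parallels.
Areal scale = h·k = 1 × sec φ; at 45.1°, h = 1.000, k = 1.417, so h·k = 1.417.

1.42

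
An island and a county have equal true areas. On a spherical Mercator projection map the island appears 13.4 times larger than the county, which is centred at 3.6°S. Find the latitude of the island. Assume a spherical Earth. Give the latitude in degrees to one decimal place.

On Mercator, (apparent₁)/(apparent₂) = sec²φ₁ / sec²φ₂ when true areas are equal.
cos²φ₂ / cos²φ₁ = 13.4  ⇒  cos φ₁ = cos 3.6° / √13.4 = 0.9980/3.661 = 0.2726.
φ₁ = arccos(0.2726) ≈ 74.2°.

74.2°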